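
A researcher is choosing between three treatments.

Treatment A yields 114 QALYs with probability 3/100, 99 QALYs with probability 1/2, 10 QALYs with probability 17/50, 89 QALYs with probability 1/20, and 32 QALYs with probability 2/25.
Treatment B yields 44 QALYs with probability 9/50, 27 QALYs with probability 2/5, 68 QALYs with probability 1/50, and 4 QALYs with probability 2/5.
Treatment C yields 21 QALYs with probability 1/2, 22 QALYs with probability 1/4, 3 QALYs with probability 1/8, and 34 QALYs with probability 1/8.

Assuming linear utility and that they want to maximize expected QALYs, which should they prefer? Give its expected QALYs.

Treatment A (63.33 QALYs)

Treatment A = 3/100 × 114 + 1/2 × 99 + 17/50 × 10 + 1/20 × 89 + 2/25 × 32 = 3.42 + 49.5 + 3.4 + 4.45 + 2.56 = 63.33
Treatment B = 9/50 × 44 + 2/5 × 27 + 1/50 × 68 + 2/5 × 4 = 7.92 + 10.8 + 1.36 + 1.6 = 21.68
Treatment C = 1/2 × 21 + 1/4 × 22 + 1/8 × 3 + 1/8 × 34 = 10.5 + 5.5 + 0.375 + 4.25 = 20.625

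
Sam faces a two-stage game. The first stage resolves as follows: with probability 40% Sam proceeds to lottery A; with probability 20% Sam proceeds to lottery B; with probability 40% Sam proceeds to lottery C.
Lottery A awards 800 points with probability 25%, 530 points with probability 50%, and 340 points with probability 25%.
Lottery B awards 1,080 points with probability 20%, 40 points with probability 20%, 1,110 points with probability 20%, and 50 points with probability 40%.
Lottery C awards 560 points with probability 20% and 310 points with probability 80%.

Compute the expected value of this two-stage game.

457.2 points

EV(A) = 0.25 × 800 + 0.5 × 530 + 0.25 × 340 = 200 + 265 + 85 = 550
EV(B) = 0.2 × 1080 + 0.2 × 40 + 0.2 × 1110 + 0.4 × 50 = 216 + 8 + 222 + 20 = 466
EV(C) = 0.2 × 560 + 0.8 × 310 = 112 + 248 = 360
Overall = 0.4 × 550 + 0.2 × 466 + 0.4 × 360 = 220 + 93.2 + 144 = 457.2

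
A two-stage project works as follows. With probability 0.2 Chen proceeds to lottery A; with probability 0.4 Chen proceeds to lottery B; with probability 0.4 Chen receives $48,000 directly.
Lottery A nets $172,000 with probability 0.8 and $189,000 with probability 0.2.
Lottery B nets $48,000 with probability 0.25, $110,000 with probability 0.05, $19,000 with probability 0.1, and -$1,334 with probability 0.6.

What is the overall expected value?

EV(A) = 0.8 × 172000 + 0.2 × 189000 = 137600 + 37800 = 175400
EV(B) = 0.25 × 48000 + 0.05 × 110000 + 0.1 × 19000 + 0.6 × (-1334) = 12000 + 5500 + 1900 − 800.4 = 18599.6
Branch C: 48000 (certain)
Overall = 0.2 × 175400 + 0.4 × 18599.6 + 0.4 × 48000 = 35080 + 7439.84 + 19200 = 61719.84

$61,719.84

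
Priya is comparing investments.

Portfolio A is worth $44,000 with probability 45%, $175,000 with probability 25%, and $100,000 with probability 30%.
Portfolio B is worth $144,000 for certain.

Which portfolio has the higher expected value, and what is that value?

Portfolio A = 0.45 × 44000 + 0.25 × 175000 + 0.3 × 100000 = 19800 + 43750 + 30000 = 93550
Portfolio B: 144000 (certain)

Portfolio B ($144,000)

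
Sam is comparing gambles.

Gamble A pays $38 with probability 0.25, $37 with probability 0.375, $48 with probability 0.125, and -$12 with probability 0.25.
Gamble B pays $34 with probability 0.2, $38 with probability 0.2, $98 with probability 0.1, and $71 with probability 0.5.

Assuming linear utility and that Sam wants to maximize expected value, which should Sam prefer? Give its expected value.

Gamble B ($59.70)

Gamble A = 0.25 × 38 + 0.375 × 37 + 0.125 × 48 + 0.25 × (-12) = 9.5 + 13.875 + 6 − 3 = 26.375
Gamble B = 0.2 × 34 + 0.2 × 38 + 0.1 × 98 + 0.5 × 71 = 6.8 + 7.6 + 9.8 + 35.5 = 59.7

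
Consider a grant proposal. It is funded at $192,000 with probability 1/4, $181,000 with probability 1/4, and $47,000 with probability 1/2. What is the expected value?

$116,750

EV = 1/4 × 192000 + 1/4 × 181000 + 1/2 × 47000 = 48000 + 45250 + 23500 = 116750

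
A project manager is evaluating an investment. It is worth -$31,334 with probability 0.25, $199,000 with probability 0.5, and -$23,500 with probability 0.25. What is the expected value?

EV = 0.25 × (-31334) + 0.5 × 199000 + 0.25 × (-23500) = -7833.5 + 99500 − 5875 = 85791.5

$85,791.50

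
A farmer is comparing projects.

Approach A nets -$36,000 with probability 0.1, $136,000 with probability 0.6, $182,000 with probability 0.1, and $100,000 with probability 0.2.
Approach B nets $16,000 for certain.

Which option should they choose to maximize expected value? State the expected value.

Approach A = 0.1 × (-36000) + 0.6 × 136000 + 0.1 × 182000 + 0.2 × 100000 = -3600 + 81600 + 18200 + 20000 = 116200
Approach B: 16000 (certain)

Approach A ($116,200)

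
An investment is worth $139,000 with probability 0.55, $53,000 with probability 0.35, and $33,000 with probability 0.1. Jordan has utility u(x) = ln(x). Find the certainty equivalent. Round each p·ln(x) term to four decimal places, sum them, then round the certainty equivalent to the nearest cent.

$85,896.64

E[u] = 0.55·ln(139000) + 0.35·ln(53000) + 0.1·ln(33000) = 6.5132 + 3.8073 + 1.0404 = 11.3609
CE = e^11.3609 ≈ 85896.64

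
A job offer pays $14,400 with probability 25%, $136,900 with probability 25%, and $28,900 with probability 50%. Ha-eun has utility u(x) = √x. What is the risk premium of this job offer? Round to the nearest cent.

$9,218.75

E[u] = 0.25·√14400 + 0.25·√136900 + 0.5·√28900 = 0.25·120 + 0.25·370 + 0.5·170 = 207.5
CE = (207.5)² = 43056.25
Risk premium = EV − CE = 52275 − 43056.25 = 9218.75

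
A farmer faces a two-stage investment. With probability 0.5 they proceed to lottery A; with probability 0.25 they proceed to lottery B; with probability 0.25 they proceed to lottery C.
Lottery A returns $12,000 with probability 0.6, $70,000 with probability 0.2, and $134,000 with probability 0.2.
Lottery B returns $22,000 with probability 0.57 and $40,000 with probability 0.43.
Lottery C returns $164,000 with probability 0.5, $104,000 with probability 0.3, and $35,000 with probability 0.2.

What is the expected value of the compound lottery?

$61,485

EV(A) = 0.6 × 12000 + 0.2 × 70000 + 0.2 × 134000 = 7200 + 14000 + 26800 = 48000
EV(B) = 0.57 × 22000 + 0.43 × 40000 = 12540 + 17200 = 29740
EV(C) = 0.5 × 164000 + 0.3 × 104000 + 0.2 × 35000 = 82000 + 31200 + 7000 = 120200
Overall = 0.5 × 48000 + 0.25 × 29740 + 0.25 × 120200 = 24000 + 7435 + 30050 = 61485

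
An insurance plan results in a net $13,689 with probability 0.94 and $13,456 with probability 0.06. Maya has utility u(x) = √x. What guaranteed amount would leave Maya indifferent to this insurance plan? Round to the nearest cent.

$13,674.96

E[u] = 0.94·√13689 + 0.06·√13456 = 0.94·117 + 0.06·116 = 116.94
CE = (116.94)² = 13674.9636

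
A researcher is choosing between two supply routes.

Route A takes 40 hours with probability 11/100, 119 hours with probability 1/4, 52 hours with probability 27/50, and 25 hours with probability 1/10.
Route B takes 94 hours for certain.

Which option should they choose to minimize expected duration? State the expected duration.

Route A (64.73 hours)

Route A = 11/100 × 40 + 1/4 × 119 + 27/50 × 52 + 1/10 × 25 = 4.4 + 29.75 + 28.08 + 2.5 = 64.73
Route B: 94 (certain)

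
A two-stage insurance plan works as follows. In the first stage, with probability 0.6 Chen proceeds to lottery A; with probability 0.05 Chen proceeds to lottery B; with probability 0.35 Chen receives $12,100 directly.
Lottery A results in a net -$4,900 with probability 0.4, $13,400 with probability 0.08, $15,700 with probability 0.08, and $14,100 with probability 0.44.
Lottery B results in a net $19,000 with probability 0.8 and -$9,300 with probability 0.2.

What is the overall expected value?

$8,845.20

EV(A) = 0.4 × (-4900) + 0.08 × 13400 + 0.08 × 15700 + 0.44 × 14100 = -1960 + 1072 + 1256 + 6204 = 6572
EV(B) = 0.8 × 19000 + 0.2 × (-9300) = 15200 − 1860 = 13340
Branch C: 12100 (certain)
Overall = 0.6 × 6572 + 0.05 × 13340 + 0.35 × 12100 = 3943.2 + 667 + 4235 = 8845.2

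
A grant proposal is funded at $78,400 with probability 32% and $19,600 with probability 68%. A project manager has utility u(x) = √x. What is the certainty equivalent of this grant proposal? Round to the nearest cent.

$34,151.04

E[u] = 0.32·√78400 + 0.68·√19600 = 0.32·280 + 0.68·140 = 184.8
CE = (184.8)² = 34151.04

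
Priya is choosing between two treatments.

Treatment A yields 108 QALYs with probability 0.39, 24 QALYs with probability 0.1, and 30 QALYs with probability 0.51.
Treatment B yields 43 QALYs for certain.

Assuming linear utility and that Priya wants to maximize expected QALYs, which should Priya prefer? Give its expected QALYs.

Treatment A (59.82 QALYs)

Treatment A = 0.39 × 108 + 0.1 × 24 + 0.51 × 30 = 42.12 + 2.4 + 15.3 = 59.82
Treatment B: 43 (certain)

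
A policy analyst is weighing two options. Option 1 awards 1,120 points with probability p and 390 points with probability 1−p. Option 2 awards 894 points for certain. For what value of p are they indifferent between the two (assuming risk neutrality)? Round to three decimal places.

p·1120 + (1−p)·390 = 894
730p + 390 = 894
p = (894 − 390) / 730

p = 0.690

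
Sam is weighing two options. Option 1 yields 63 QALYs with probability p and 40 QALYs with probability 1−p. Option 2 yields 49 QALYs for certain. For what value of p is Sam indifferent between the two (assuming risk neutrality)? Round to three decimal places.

p·63 + (1−p)·40 = 49
23p + 40 = 49
p = (49 − 40) / 23

p = 0.391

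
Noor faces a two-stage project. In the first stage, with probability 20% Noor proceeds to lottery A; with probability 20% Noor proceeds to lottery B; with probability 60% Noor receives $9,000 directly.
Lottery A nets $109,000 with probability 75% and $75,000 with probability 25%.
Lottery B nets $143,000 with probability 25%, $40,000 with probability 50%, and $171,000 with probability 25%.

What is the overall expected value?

$45,200

EV(A) = 0.75 × 109000 + 0.25 × 75000 = 81750 + 18750 = 100500
EV(B) = 0.25 × 143000 + 0.5 × 40000 + 0.25 × 171000 = 35750 + 20000 + 42750 = 98500
Branch C: 9000 (certain)
Overall = 0.2 × 100500 + 0.2 × 98500 + 0.6 × 9000 = 20100 + 19700 + 5400 = 45200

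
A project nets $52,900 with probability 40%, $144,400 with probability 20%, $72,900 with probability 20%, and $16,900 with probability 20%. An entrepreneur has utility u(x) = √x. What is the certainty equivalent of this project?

E[u] = 0.4·√52900 + 0.2·√144400 + 0.2·√72900 + 0.2·√16900 = 0.4·230 + 0.2·380 + 0.2·270 + 0.2·130 = 248
CE = (248)² = 61504

$61,504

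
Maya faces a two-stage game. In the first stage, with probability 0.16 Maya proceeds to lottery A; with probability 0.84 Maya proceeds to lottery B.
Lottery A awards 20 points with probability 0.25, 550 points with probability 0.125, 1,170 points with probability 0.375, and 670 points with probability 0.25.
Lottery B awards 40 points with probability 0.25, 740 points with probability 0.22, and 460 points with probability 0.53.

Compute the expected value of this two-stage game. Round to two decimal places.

458.74 points

EV(A) = 0.25 × 20 + 0.125 × 550 + 0.375 × 1170 + 0.25 × 670 = 5 + 68.75 + 438.75 + 167.5 = 680
EV(B) = 0.25 × 40 + 0.22 × 740 + 0.53 × 460 = 10 + 162.8 + 243.8 = 416.6
Overall = 0.16 × 680 + 0.84 × 416.6 = 108.8 + 349.944 = 458.744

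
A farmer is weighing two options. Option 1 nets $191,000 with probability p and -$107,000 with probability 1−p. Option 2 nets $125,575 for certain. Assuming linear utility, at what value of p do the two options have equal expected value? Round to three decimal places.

p = 0.780

p·191000 + (1−p)·(-107000) = 125575
298000p − 107000 = 125575
p = (125575 + 107000) / 298000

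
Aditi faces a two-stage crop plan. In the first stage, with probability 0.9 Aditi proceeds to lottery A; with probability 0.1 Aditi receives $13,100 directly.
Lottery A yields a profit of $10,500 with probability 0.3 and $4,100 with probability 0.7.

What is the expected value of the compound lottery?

$6,728

EV(A) = 0.3 × 10500 + 0.7 × 4100 = 3150 + 2870 = 6020
Branch B: 13100 (certain)
Overall = 0.9 × 6020 + 0.1 × 13100 = 5418 + 1310 = 6728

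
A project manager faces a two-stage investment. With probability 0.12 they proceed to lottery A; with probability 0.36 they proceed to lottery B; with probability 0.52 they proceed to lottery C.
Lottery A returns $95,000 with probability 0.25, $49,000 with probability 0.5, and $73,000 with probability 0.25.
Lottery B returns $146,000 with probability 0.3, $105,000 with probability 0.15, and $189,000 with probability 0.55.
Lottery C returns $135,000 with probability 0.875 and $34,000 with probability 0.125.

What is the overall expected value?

$130,475

EV(A) = 0.25 × 95000 + 0.5 × 49000 + 0.25 × 73000 = 23750 + 24500 + 18250 = 66500
EV(B) = 0.3 × 146000 + 0.15 × 105000 + 0.55 × 189000 = 43800 + 15750 + 103950 = 163500
EV(C) = 0.875 × 135000 + 0.125 × 34000 = 118125 + 4250 = 122375
Overall = 0.12 × 66500 + 0.36 × 163500 + 0.52 × 122375 = 7980 + 58860 + 63635 = 130475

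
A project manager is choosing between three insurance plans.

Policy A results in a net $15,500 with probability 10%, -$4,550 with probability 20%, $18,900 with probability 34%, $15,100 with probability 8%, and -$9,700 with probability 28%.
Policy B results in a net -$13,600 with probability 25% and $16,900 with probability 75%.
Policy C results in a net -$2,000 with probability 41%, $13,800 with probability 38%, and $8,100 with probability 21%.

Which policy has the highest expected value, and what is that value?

Policy B ($9,275)

Policy A = 0.1 × 15500 + 0.2 × (-4550) + 0.34 × 18900 + 0.08 × 15100 + 0.28 × (-9700) = 1550 − 910 + 6426 + 1208 − 2716 = 5558
Policy B = 0.25 × (-13600) + 0.75 × 16900 = -3400 + 12675 = 9275
Policy C = 0.41 × (-2000) + 0.38 × 13800 + 0.21 × 8100 = -820 + 5244 + 1701 = 6125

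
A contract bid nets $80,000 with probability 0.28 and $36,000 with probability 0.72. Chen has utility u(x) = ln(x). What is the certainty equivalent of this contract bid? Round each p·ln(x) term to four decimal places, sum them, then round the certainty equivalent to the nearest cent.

E[u] = 0.28·ln(80000) + 0.72·ln(36000) = 3.1611 + 7.5537 = 10.7148
CE = e^10.7148 ≈ 45017.20

$45,017.20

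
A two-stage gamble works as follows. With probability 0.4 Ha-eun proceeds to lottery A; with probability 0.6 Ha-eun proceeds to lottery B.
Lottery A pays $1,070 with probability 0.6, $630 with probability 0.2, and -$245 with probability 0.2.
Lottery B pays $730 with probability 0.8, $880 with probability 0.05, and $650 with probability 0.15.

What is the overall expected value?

$722.90

EV(A) = 0.6 × 1070 + 0.2 × 630 + 0.2 × (-245) = 642 + 126 − 49 = 719
EV(B) = 0.8 × 730 + 0.05 × 880 + 0.15 × 650 = 584 + 44 + 97.5 = 725.5
Overall = 0.4 × 719 + 0.6 × 725.5 = 287.6 + 435.3 = 722.9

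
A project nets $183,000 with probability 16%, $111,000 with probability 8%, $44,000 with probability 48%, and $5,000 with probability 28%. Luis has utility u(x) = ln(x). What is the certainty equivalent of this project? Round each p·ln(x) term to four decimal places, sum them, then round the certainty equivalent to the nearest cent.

$32,373.65

E[u] = 0.16·ln(183000) + 0.08·ln(111000) + 0.48·ln(44000) + 0.28·ln(5000) = 1.9388 + 0.9294 + 5.1321 + 2.3848 = 10.3851
CE = e^10.3851 ≈ 32373.65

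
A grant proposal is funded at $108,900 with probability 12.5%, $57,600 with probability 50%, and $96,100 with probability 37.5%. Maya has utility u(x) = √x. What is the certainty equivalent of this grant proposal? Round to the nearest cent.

E[u] = 0.125·√108900 + 0.5·√57600 + 0.375·√96100 = 0.125·330 + 0.5·240 + 0.375·310 = 277.5
CE = (277.5)² = 77006.25

$77,006.25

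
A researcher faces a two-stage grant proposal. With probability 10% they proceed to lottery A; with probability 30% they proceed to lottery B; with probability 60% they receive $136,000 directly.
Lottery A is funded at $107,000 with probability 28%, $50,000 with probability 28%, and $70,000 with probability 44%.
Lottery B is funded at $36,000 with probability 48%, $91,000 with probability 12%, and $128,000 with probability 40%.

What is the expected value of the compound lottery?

$112,896

EV(A) = 0.28 × 107000 + 0.28 × 50000 + 0.44 × 70000 = 29960 + 14000 + 30800 = 74760
EV(B) = 0.48 × 36000 + 0.12 × 91000 + 0.4 × 128000 = 17280 + 10920 + 51200 = 79400
Branch C: 136000 (certain)
Overall = 0.1 × 74760 + 0.3 × 79400 + 0.6 × 136000 = 7476 + 23820 + 81600 = 112896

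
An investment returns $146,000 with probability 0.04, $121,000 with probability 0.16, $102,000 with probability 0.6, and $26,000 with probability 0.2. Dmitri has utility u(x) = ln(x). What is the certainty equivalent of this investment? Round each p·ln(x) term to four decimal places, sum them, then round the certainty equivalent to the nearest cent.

E[u] = 0.04·ln(146000) + 0.16·ln(121000) + 0.6·ln(102000) + 0.2·ln(26000) = 0.4757 + 1.8726 + 6.9196 + 2.0332 = 11.3011
CE = e^11.3011 ≈ 80910.59

$80,910.59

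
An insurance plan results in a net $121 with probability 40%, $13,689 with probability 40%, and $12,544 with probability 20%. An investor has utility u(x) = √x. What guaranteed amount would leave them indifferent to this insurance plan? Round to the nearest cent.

$5,416.96

E[u] = 0.4·√121 + 0.4·√13689 + 0.2·√12544 = 0.4·11 + 0.4·117 + 0.2·112 = 73.6
CE = (73.6)² = 5416.96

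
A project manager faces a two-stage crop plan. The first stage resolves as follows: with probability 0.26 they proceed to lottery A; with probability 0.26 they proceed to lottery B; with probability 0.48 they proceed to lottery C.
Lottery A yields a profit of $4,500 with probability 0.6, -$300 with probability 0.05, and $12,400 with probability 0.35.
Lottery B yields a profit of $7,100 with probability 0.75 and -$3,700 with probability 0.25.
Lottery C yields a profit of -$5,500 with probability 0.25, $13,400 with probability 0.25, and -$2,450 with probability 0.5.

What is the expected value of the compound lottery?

EV(A) = 0.6 × 4500 + 0.05 × (-300) + 0.35 × 12400 = 2700 − 15 + 4340 = 7025
EV(B) = 0.75 × 7100 + 0.25 × (-3700) = 5325 − 925 = 4400
EV(C) = 0.25 × (-5500) + 0.25 × 13400 + 0.5 × (-2450) = -1375 + 3350 − 1225 = 750
Overall = 0.26 × 7025 + 0.26 × 4400 + 0.48 × 750 = 1826.5 + 1144 + 360 = 3330.5

$3,330.50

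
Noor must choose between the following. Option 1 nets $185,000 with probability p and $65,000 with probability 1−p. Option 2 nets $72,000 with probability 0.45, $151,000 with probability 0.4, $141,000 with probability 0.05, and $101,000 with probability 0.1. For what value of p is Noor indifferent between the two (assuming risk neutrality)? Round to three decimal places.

p = 0.375

EV(Option 2) = 0.45 × 72000 + 0.4 × 151000 + 0.05 × 141000 + 0.1 × 101000 = 32400 + 60400 + 7050 + 10100 = 109950
p·185000 + (1−p)·65000 = 109950
120000p + 65000 = 109950
p = (109950 − 65000) / 120000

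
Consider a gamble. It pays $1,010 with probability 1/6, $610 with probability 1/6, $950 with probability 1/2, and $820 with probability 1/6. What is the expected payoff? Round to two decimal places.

$881.67

EV = 1/6 × 1010 + 1/6 × 610 + 1/2 × 950 + 1/6 × 820 = 168.3333 + 101.6667 + 475 + 136.6667 = 881.6667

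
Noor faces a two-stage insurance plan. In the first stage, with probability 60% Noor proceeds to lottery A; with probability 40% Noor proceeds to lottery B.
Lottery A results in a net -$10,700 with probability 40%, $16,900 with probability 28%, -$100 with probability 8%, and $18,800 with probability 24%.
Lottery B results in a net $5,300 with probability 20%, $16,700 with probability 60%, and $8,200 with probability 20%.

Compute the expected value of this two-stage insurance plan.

EV(A) = 0.4 × (-10700) + 0.28 × 16900 + 0.08 × (-100) + 0.24 × 18800 = -4280 + 4732 − 8 + 4512 = 4956
EV(B) = 0.2 × 5300 + 0.6 × 16700 + 0.2 × 8200 = 1060 + 10020 + 1640 = 12720
Overall = 0.6 × 4956 + 0.4 × 12720 = 2973.6 + 5088 = 8061.6

$8,061.60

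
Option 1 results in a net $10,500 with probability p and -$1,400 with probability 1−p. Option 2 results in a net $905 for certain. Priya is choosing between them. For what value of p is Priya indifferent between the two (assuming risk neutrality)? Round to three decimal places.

p·10500 + (1−p)·(-1400) = 905
11900p − 1400 = 905
p = (905 + 1400) / 11900

p = 0.194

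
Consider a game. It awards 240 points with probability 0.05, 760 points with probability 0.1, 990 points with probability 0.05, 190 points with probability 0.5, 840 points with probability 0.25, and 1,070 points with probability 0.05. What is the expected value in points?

496 points

EV = 0.05 × 240 + 0.1 × 760 + 0.05 × 990 + 0.5 × 190 + 0.25 × 840 + 0.05 × 1070 = 12 + 76 + 49.5 + 95 + 210 + 53.5 = 496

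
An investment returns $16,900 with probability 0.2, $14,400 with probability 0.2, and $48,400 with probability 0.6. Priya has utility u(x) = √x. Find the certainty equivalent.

$33,124

E[u] = 0.2·√16900 + 0.2·√14400 + 0.6·√48400 = 0.2·130 + 0.2·120 + 0.6·220 = 182
CE = (182)² = 33124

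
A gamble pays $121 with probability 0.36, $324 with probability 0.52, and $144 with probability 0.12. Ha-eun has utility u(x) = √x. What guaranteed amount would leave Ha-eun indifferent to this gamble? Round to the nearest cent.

$217.86

E[u] = 0.36·√121 + 0.52·√324 + 0.12·√144 = 0.36·11 + 0.52·18 + 0.12·12 = 14.76
CE = (14.76)² = 217.8576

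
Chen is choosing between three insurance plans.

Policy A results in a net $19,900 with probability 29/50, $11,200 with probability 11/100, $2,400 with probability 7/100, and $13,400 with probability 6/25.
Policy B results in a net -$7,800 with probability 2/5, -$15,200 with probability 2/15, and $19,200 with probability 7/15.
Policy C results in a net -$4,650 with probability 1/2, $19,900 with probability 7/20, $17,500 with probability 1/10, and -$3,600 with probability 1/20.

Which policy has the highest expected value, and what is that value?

Policy A = 29/50 × 19900 + 11/100 × 11200 + 7/100 × 2400 + 6/25 × 13400 = 11542 + 1232 + 168 + 3216 = 16158
Policy B = 2/5 × (-7800) + 2/15 × (-15200) + 7/15 × 19200 = -3120 − 2026.6667 + 8960 = 3813.3333
Policy C = 1/2 × (-4650) + 7/20 × 19900 + 1/10 × 17500 + 1/20 × (-3600) = -2325 + 6965 + 1750 − 180 = 6210

Policy A ($16,158)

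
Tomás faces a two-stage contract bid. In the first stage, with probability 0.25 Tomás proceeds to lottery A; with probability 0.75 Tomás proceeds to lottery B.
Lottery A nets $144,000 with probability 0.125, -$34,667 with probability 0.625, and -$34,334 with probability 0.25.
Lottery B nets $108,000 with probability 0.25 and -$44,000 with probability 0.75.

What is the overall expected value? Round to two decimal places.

-$7,562.59

EV(A) = 0.125 × 144000 + 0.625 × (-34667) + 0.25 × (-34334) = 18000 − 21666.875 − 8583.5 = -12250.375
EV(B) = 0.25 × 108000 + 0.75 × (-44000) = 27000 − 33000 = -6000
Overall = 0.25 × (-12250.375) + 0.75 × (-6000) = -3062.59375 − 4500 = -7562.59375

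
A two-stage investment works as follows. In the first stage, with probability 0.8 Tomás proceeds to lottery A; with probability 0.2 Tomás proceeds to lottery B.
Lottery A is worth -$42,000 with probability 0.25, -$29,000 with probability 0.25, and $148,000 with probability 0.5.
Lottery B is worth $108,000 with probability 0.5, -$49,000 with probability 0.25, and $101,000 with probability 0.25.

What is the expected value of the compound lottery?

EV(A) = 0.25 × (-42000) + 0.25 × (-29000) + 0.5 × 148000 = -10500 − 7250 + 74000 = 56250
EV(B) = 0.5 × 108000 + 0.25 × (-49000) + 0.25 × 101000 = 54000 − 12250 + 25250 = 67000
Overall = 0.8 × 56250 + 0.2 × 67000 = 45000 + 13400 = 58400

$58,400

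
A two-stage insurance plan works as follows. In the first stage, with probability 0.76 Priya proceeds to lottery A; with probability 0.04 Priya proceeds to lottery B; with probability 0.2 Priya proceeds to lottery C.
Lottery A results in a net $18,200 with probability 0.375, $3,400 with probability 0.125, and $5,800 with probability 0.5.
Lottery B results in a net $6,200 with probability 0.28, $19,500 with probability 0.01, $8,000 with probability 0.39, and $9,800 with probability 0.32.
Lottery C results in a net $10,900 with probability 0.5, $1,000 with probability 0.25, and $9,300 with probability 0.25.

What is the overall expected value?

$9,646.48

EV(A) = 0.375 × 18200 + 0.125 × 3400 + 0.5 × 5800 = 6825 + 425 + 2900 = 10150
EV(B) = 0.28 × 6200 + 0.01 × 19500 + 0.39 × 8000 + 0.32 × 9800 = 1736 + 195 + 3120 + 3136 = 8187
EV(C) = 0.5 × 10900 + 0.25 × 1000 + 0.25 × 9300 = 5450 + 250 + 2325 = 8025
Overall = 0.76 × 10150 + 0.04 × 8187 + 0.2 × 8025 = 7714 + 327.48 + 1605 = 9646.48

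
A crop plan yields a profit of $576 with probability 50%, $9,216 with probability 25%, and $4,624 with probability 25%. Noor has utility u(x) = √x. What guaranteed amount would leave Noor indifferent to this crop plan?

$2,809

E[u] = 0.5·√576 + 0.25·√9216 + 0.25·√4624 = 0.5·24 + 0.25·96 + 0.25·68 = 53
CE = (53)² = 2809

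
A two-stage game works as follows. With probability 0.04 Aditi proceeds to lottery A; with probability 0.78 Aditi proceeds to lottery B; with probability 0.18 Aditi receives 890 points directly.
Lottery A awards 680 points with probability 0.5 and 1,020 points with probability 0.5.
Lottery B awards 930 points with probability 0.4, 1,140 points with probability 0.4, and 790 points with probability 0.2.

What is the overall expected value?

EV(A) = 0.5 × 680 + 0.5 × 1020 = 340 + 510 = 850
EV(B) = 0.4 × 930 + 0.4 × 1140 + 0.2 × 790 = 372 + 456 + 158 = 986
Branch C: 890 (certain)
Overall = 0.04 × 850 + 0.78 × 986 + 0.18 × 890 = 34 + 769.08 + 160.2 = 963.28

963.28 points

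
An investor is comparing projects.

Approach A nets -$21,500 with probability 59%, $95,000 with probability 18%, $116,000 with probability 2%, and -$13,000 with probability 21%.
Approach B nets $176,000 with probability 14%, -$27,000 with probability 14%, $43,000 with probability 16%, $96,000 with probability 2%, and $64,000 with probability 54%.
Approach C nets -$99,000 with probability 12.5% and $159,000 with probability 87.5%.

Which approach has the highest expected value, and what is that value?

Approach A = 0.59 × (-21500) + 0.18 × 95000 + 0.02 × 116000 + 0.21 × (-13000) = -12685 + 17100 + 2320 − 2730 = 4005
Approach B = 0.14 × 176000 + 0.14 × (-27000) + 0.16 × 43000 + 0.02 × 96000 + 0.54 × 64000 = 24640 − 3780 + 6880 + 1920 + 34560 = 64220
Approach C = 0.125 × (-99000) + 0.875 × 159000 = -12375 + 139125 = 126750

Approach C ($126,750)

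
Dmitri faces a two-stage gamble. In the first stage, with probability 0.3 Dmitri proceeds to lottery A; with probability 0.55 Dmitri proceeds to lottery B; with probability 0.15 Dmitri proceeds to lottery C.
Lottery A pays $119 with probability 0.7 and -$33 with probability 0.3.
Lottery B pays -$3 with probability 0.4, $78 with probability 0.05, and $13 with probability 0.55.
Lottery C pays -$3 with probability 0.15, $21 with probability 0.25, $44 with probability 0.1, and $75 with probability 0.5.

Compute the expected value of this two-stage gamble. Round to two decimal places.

$34.44

EV(A) = 0.7 × 119 + 0.3 × (-33) = 83.3 − 9.9 = 73.4
EV(B) = 0.4 × (-3) + 0.05 × 78 + 0.55 × 13 = -1.2 + 3.9 + 7.15 = 9.85
EV(C) = 0.15 × (-3) + 0.25 × 21 + 0.1 × 44 + 0.5 × 75 = -0.45 + 5.25 + 4.4 + 37.5 = 46.7
Overall = 0.3 × 73.4 + 0.55 × 9.85 + 0.15 × 46.7 = 22.02 + 5.4175 + 7.005 = 34.4425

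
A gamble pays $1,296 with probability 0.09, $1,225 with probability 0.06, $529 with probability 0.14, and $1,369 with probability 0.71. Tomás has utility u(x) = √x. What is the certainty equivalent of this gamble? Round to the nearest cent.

E[u] = 0.09·√1296 + 0.06·√1225 + 0.14·√529 + 0.71·√1369 = 0.09·36 + 0.06·35 + 0.14·23 + 0.71·37 = 34.83
CE = (34.83)² = 1213.1289

$1,213.13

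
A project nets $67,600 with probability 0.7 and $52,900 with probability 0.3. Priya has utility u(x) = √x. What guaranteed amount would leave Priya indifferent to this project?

$63,001

E[u] = 0.7·√67600 + 0.3·√52900 = 0.7·260 + 0.3·230 = 251
CE = (251)² = 63001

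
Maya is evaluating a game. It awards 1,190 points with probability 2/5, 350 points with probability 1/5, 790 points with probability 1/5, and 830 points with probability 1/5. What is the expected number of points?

EV = 2/5 × 1190 + 1/5 × 350 + 1/5 × 790 + 1/5 × 830 = 476 + 70 + 158 + 166 = 870

870 points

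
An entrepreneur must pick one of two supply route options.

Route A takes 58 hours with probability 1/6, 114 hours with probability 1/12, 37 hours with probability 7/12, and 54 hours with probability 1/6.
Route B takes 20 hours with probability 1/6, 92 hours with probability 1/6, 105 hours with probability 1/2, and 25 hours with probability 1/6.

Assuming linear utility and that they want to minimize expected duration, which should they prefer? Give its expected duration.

Route A (49.75 hours)

Route A = 1/6 × 58 + 1/12 × 114 + 7/12 × 37 + 1/6 × 54 = 9.6667 + 9.5 + 21.5833 + 9 = 49.75
Route B = 1/6 × 20 + 1/6 × 92 + 1/2 × 105 + 1/6 × 25 = 3.3333 + 15.3333 + 52.5 + 4.1667 = 75.3333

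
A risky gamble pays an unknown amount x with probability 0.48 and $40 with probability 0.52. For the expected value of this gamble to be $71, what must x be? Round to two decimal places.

0.48·x + 0.52·40 = 71
0.48·x = 71 − 20.8 = 50.2
x = 50.2 / 0.48 = 104.5833

x = $104.58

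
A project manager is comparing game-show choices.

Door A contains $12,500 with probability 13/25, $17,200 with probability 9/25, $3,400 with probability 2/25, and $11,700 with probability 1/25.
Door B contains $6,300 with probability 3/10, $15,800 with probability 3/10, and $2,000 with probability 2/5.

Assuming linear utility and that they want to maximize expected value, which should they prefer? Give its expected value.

Door A ($13,432)

Door A = 13/25 × 12500 + 9/25 × 17200 + 2/25 × 3400 + 1/25 × 11700 = 6500 + 6192 + 272 + 468 = 13432
Door B = 3/10 × 6300 + 3/10 × 15800 + 2/5 × 2000 = 1890 + 4740 + 800 = 7430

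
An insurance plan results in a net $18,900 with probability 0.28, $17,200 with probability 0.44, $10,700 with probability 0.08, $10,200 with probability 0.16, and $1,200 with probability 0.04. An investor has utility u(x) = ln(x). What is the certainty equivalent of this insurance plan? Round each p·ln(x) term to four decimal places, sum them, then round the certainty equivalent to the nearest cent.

E[u] = 0.28·ln(18900) + 0.44·ln(17200) + 0.08·ln(10700) + 0.16·ln(10200) + 0.04·ln(1200) = 2.7571 + 4.2912 + 0.7422 + 1.4768 + 0.2836 = 9.5509
CE = e^9.5509 ≈ 14057.34

$14,057.34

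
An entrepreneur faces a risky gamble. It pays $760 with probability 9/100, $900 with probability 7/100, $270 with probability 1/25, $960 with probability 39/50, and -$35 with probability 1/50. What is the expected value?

EV = 9/100 × 760 + 7/100 × 900 + 1/25 × 270 + 39/50 × 960 + 1/50 × (-35) = 68.4 + 63 + 10.8 + 748.8 − 0.7 = 890.3

$890.30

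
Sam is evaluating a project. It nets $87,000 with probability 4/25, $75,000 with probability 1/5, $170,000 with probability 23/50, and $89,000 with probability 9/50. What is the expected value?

$123,140

EV = 4/25 × 87000 + 1/5 × 75000 + 23/50 × 170000 + 9/50 × 89000 = 13920 + 15000 + 78200 + 16020 = 123140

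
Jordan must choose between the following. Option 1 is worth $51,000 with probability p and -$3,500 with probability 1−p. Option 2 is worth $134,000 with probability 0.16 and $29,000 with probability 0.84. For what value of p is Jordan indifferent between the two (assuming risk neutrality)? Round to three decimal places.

EV(Option 2) = 0.16 × 134000 + 0.84 × 29000 = 21440 + 24360 = 45800
p·51000 + (1−p)·(-3500) = 45800
54500p − 3500 = 45800
p = (45800 + 3500) / 54500

p = 0.905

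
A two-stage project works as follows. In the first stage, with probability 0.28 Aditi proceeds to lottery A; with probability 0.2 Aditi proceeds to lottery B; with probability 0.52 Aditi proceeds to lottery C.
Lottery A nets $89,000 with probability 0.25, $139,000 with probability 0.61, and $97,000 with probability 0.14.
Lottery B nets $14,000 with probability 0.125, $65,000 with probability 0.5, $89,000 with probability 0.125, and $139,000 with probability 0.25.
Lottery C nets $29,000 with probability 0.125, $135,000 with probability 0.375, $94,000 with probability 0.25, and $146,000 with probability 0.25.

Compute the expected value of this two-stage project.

$109,208.60

EV(A) = 0.25 × 89000 + 0.61 × 139000 + 0.14 × 97000 = 22250 + 84790 + 13580 = 120620
EV(B) = 0.125 × 14000 + 0.5 × 65000 + 0.125 × 89000 + 0.25 × 139000 = 1750 + 32500 + 11125 + 34750 = 80125
EV(C) = 0.125 × 29000 + 0.375 × 135000 + 0.25 × 94000 + 0.25 × 146000 = 3625 + 50625 + 23500 + 36500 = 114250
Overall = 0.28 × 120620 + 0.2 × 80125 + 0.52 × 114250 = 33773.6 + 16025 + 59410 = 109208.6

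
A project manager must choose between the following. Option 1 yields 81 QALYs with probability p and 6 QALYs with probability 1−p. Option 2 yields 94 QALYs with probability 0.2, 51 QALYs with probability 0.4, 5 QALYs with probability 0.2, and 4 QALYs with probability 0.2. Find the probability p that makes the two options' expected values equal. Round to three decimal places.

p = 0.467

EV(Option 2) = 0.2 × 94 + 0.4 × 51 + 0.2 × 5 + 0.2 × 4 = 18.8 + 20.4 + 1 + 0.8 = 41
p·81 + (1−p)·6 = 41
75p + 6 = 41
p = (41 − 6) / 75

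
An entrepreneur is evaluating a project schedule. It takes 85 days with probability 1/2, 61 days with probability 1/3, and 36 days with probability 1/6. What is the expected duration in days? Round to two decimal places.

68.83 days

EV = 1/2 × 85 + 1/3 × 61 + 1/6 × 36 = 42.5 + 20.3333 + 6 = 68.8333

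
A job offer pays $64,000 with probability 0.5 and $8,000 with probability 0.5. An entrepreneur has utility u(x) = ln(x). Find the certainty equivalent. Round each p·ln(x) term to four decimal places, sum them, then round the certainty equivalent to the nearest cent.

$22,627.02

E[u] = 0.5·ln(64000) + 0.5·ln(8000) = 5.5333 + 4.4936 = 10.0269
CE = e^10.0269 ≈ 22627.02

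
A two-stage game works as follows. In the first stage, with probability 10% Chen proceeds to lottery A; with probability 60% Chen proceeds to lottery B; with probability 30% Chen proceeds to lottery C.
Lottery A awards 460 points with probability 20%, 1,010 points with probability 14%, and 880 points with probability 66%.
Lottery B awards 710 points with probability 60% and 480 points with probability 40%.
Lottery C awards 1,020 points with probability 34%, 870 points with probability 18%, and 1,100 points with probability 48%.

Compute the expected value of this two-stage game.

EV(A) = 0.2 × 460 + 0.14 × 1010 + 0.66 × 880 = 92 + 141.4 + 580.8 = 814.2
EV(B) = 0.6 × 710 + 0.4 × 480 = 426 + 192 = 618
EV(C) = 0.34 × 1020 + 0.18 × 870 + 0.48 × 1100 = 346.8 + 156.6 + 528 = 1031.4
Overall = 0.1 × 814.2 + 0.6 × 618 + 0.3 × 1031.4 = 81.42 + 370.8 + 309.42 = 761.64

761.64 points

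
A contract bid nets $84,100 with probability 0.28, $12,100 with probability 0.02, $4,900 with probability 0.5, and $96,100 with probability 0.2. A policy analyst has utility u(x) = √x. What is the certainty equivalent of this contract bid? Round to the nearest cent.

E[u] = 0.28·√84100 + 0.02·√12100 + 0.5·√4900 + 0.2·√96100 = 0.28·290 + 0.02·110 + 0.5·70 + 0.2·310 = 180.4
CE = (180.4)² = 32544.16

$32,544.16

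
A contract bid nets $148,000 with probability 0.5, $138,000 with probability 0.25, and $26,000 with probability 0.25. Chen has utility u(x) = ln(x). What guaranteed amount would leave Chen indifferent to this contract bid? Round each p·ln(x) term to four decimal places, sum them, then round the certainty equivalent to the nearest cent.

$94,164.64

E[u] = 0.5·ln(148000) + 0.25·ln(138000) + 0.25·ln(26000) = 5.9525 + 2.9588 + 2.5415 = 11.4528
CE = e^11.4528 ≈ 94164.64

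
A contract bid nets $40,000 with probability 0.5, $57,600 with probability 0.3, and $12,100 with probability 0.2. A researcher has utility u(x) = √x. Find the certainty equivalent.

E[u] = 0.5·√40000 + 0.3·√57600 + 0.2·√12100 = 0.5·200 + 0.3·240 + 0.2·110 = 194
CE = (194)² = 37636

$37,636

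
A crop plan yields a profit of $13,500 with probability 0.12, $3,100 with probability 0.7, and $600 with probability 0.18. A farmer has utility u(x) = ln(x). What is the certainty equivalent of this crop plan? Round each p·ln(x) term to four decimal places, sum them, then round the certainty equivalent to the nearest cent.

E[u] = 0.12·ln(13500) + 0.7·ln(3100) + 0.18·ln(600) = 1.1413 + 5.6274 + 1.1514 = 7.9201
CE = e^7.9201 ≈ 2752.05

$2,752.05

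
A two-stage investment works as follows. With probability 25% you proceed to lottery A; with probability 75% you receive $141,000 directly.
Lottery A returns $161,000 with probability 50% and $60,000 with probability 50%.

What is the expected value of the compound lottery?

EV(A) = 0.5 × 161000 + 0.5 × 60000 = 80500 + 30000 = 110500
Branch B: 141000 (certain)
Overall = 0.25 × 110500 + 0.75 × 141000 = 27625 + 105750 = 133375

$133,375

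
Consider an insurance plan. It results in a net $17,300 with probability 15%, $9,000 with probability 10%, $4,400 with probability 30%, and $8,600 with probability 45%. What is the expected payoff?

$8,685

EV = 0.15 × 17300 + 0.1 × 9000 + 0.3 × 4400 + 0.45 × 8600 = 2595 + 900 + 1320 + 3870 = 8685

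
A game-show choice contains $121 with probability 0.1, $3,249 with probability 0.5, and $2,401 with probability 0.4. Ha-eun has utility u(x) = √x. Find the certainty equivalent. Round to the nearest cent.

$2,420.64

E[u] = 0.1·√121 + 0.5·√3249 + 0.4·√2401 = 0.1·11 + 0.5·57 + 0.4·49 = 49.2
CE = (49.2)² = 2420.64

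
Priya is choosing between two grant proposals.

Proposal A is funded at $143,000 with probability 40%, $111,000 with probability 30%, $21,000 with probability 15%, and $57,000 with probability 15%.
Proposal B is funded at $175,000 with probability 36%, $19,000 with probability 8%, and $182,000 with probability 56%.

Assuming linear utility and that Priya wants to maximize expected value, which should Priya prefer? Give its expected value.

Proposal A = 0.4 × 143000 + 0.3 × 111000 + 0.15 × 21000 + 0.15 × 57000 = 57200 + 33300 + 3150 + 8550 = 102200
Proposal B = 0.36 × 175000 + 0.08 × 19000 + 0.56 × 182000 = 63000 + 1520 + 101920 = 166440

Proposal B ($166,440)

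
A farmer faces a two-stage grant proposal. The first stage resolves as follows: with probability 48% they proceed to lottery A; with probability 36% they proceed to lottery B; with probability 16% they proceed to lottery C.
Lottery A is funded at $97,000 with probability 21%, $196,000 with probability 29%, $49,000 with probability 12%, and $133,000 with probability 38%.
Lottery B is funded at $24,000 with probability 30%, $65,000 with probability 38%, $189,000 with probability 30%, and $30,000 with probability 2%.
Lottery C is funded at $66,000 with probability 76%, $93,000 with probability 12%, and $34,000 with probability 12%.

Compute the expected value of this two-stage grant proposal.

EV(A) = 0.21 × 97000 + 0.29 × 196000 + 0.12 × 49000 + 0.38 × 133000 = 20370 + 56840 + 5880 + 50540 = 133630
EV(B) = 0.3 × 24000 + 0.38 × 65000 + 0.3 × 189000 + 0.02 × 30000 = 7200 + 24700 + 56700 + 600 = 89200
EV(C) = 0.76 × 66000 + 0.12 × 93000 + 0.12 × 34000 = 50160 + 11160 + 4080 = 65400
Overall = 0.48 × 133630 + 0.36 × 89200 + 0.16 × 65400 = 64142.4 + 32112 + 10464 = 106718.4

$106,718.40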